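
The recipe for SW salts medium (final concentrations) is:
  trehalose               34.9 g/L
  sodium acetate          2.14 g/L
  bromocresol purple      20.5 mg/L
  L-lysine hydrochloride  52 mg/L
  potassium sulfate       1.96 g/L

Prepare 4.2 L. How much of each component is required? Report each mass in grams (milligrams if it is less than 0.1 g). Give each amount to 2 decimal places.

trehalose 146.58 g; sodium acetate 8.99 g; bromocresol purple 86.10 mg; L-lysine hydrochloride 0.22 g; potassium sulfate 8.23 g

Working volume: 4.2 L.
trehalose: 34.9 g/L × 4.2 L = 146.58 g
sodium acetate: 2.14 g/L × 4.2 L = 8.99 g
bromocresol purple: 20.5 mg/L × 4.2 L = 86.10 mg
L-lysine hydrochloride: 52 mg/L × 4.2 L = 218.4 mg = 0.22 g
potassium sulfate: 1.96 g/L × 4.2 L = 8.23 g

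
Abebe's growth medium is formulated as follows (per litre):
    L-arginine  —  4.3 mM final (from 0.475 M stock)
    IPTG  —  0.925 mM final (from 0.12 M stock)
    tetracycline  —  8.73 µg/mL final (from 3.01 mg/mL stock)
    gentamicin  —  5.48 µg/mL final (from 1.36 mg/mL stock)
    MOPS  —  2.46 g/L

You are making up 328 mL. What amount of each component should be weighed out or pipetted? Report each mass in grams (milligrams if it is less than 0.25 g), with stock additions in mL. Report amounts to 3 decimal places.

L-arginine 2.969 mL; IPTG 2.528 mL; tetracycline 0.951 mL; gentamicin 1.322 mL; MOPS 0.807 g

Scale factor relative to 1 L: 0.328.
L-arginine: V = C2·V2/C1 = 4.3 mM × 328 mL ÷ 475 mM = 2.969 mL
IPTG: V = C2·V2/C1 = 0.925 mM × 328 mL ÷ 120 mM = 2.528 mL
tetracycline: C1V1 = C2V2 → 8.73 µg/mL × 328 mL ÷ 3010 µg/mL = 0.951 mL
gentamicin: dilute stock: 5.48 µg/mL × 328 mL ÷ 1360 µg/mL = 1.322 mL
MOPS: 2.46 g/L × 0.328 L = 0.807 g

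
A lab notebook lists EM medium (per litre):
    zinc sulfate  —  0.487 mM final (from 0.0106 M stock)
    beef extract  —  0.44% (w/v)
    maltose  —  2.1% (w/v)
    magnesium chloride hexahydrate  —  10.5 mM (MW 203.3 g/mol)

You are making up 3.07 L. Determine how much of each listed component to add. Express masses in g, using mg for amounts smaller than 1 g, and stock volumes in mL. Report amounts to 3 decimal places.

Working volume: 3.07 L.
zinc sulfate: C1V1 = C2V2 → 0.487 mM × 3070 mL ÷ 10.6 mM = 141.046 mL
beef extract: 0.44 g per 100 mL × 3070 mL ÷ 100 = 13.508 g
maltose: 2.1 g per 100 mL × 3070 mL ÷ 100 = 64.470 g
magnesium chloride hexahydrate: 10.5 mmol/L × 203.3 g/mol × 3.07 L ÷ 1000 = 6.553 g

zinc sulfate 141.046 mL; beef extract 13.508 g; maltose 64.470 g; magnesium chloride hexahydrate 6.553 g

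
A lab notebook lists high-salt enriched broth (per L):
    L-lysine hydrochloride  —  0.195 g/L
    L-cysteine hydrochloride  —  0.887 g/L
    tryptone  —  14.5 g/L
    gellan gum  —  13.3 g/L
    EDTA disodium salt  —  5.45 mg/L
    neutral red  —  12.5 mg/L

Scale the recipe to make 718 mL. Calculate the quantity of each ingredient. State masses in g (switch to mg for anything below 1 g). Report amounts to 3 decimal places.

L-lysine hydrochloride 140.010 mg; L-cysteine hydrochloride 636.866 mg; tryptone 10.411 g; gellan gum 9.549 g; EDTA disodium salt 3.913 mg; neutral red 8.975 mg

Target volume = 718 mL = 0.718 L.
L-lysine hydrochloride: 0.195 g/L × 0.718 L = 0.14001 g = 140.010 mg
L-cysteine hydrochloride: 0.887 g/L × 0.718 L = 0.636866 g = 636.866 mg
tryptone: 14.5 g/L × 0.718 L = 10.411 g
gellan gum: 13.3 g/L × 0.718 L = 9.549 g
EDTA disodium salt: 5.45 mg/L × 0.718 L = 3.913 mg
neutral red: 12.5 mg/L × 0.718 L = 8.975 mg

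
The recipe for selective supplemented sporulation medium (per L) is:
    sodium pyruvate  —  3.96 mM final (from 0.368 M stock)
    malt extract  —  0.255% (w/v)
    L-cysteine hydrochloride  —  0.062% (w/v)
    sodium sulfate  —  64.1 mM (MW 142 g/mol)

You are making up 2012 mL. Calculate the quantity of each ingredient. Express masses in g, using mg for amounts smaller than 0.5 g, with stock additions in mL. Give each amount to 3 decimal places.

Target volume = 2012 mL = 2.012 L.
sodium pyruvate: C1V1 = C2V2 → 3.96 mM × 2012 mL ÷ 368 mM = 21.651 mL
malt extract: 0.255% w/v = 2.55 g/L → 2.55 × 2.012 L = 5.131 g
L-cysteine hydrochloride: 0.062 g per 100 mL × 2012 mL ÷ 100 = 1.247 g
sodium sulfate: 64.1 mmol/L × 142 g/mol × 2.012 L ÷ 1000 = 18.314 g

sodium pyruvate 21.651 mL; malt extract 5.131 g; L-cysteine hydrochloride 1.247 g; sodium sulfate 18.314 g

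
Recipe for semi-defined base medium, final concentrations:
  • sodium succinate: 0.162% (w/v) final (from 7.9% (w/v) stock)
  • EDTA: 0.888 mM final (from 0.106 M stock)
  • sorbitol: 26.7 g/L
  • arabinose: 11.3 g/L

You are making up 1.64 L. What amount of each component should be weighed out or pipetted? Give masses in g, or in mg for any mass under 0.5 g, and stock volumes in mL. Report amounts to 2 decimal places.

sodium succinate 33.63 mL; EDTA 13.74 mL; sorbitol 43.79 g; arabinose 18.53 g

Working volume: 1.64 L.
sodium succinate: C1V1 = C2V2 → 0.162% ÷ 7.9% × 1640 mL = 33.63 mL
EDTA: dilute stock: 0.888 mM × 1640 mL ÷ 106 mM = 13.74 mL
sorbitol: 26.7 g/L × 1.64 L = 43.79 g
arabinose: 11.3 g/L × 1.64 L = 18.53 g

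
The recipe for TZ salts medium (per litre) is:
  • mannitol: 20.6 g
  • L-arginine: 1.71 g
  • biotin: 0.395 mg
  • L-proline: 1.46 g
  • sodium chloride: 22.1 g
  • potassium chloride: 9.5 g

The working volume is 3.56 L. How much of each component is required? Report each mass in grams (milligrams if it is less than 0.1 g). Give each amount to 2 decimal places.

mannitol 73.34 g; L-arginine 6.09 g; biotin 1.41 mg; L-proline 5.20 g; sodium chloride 78.68 g; potassium chloride 33.82 g

Ratio of target to recipe volume: 3560 / 1000 = 3.56.
mannitol: 20.6 g × (3560 mL / 1000 mL) = 73.34 g
L-arginine: 1.71 g × (3560 mL / 1000 mL) = 6.09 g
biotin: 0.395 mg × (3560 mL / 1000 mL) = 1.41 mg
L-proline: 1.46 g × (3560 mL / 1000 mL) = 5.20 g
sodium chloride: 22.1 g × (3560 mL / 1000 mL) = 78.68 g
potassium chloride: 9.5 g × (3560 mL / 1000 mL) = 33.82 g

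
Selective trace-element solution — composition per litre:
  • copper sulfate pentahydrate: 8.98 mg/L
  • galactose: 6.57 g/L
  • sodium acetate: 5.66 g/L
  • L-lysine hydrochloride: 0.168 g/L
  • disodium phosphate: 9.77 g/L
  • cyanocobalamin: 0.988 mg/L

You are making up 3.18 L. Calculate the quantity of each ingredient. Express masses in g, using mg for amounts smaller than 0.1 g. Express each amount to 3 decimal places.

copper sulfate pentahydrate 28.556 mg; galactose 20.893 g; sodium acetate 17.999 g; L-lysine hydrochloride 0.534 g; disodium phosphate 31.069 g; cyanocobalamin 3.142 mg

Scale factor relative to 1 L: 3.18.
copper sulfate pentahydrate: 8.98 mg/L × 3.18 L = 28.556 mg
galactose: 6.57 g/L × 3.18 L = 20.893 g
sodium acetate: 5.66 g/L × 3.18 L = 17.999 g
L-lysine hydrochloride: 0.168 g/L × 3.18 L = 0.534 g
disodium phosphate: 9.77 g/L × 3.18 L = 31.069 g
cyanocobalamin: 0.988 mg/L × 3.18 L = 3.142 mg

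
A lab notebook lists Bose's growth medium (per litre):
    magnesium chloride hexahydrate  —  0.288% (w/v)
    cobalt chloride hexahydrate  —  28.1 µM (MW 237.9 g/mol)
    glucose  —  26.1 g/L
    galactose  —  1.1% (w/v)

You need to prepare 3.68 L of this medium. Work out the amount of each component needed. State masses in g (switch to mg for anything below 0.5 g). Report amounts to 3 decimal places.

magnesium chloride hexahydrate 10.598 g; cobalt chloride hexahydrate 24.601 mg; glucose 96.048 g; galactose 40.480 g

Scale factor relative to 1 L: 3.68.
magnesium chloride hexahydrate: 0.288 g per 100 mL × 3680 mL ÷ 100 = 10.598 g
cobalt chloride hexahydrate: 28.1 µmol/L × 237.9 g/mol × 3.68 L ÷ 1000 = 24.601 mg
glucose: 26.1 g/L × 3.68 L = 96.048 g
galactose: 1.1 g per 100 mL × 3680 mL ÷ 100 = 40.480 g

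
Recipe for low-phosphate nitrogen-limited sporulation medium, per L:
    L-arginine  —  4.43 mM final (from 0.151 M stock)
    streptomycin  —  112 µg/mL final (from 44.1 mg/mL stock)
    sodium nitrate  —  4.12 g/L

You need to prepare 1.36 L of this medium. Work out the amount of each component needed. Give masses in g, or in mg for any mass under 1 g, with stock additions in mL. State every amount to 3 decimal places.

Working volume: 1.36 L.
L-arginine: dilute stock: 4.43 mM × 1360 mL ÷ 151 mM = 39.899 mL
streptomycin: C1V1 = C2V2 → 112 µg/mL × 1360 mL ÷ 44100 µg/mL = 3.454 mL
sodium nitrate: 4.12 g/L × 1.36 L = 5.603 g

L-arginine 39.899 mL; streptomycin 3.454 mL; sodium nitrate 5.603 g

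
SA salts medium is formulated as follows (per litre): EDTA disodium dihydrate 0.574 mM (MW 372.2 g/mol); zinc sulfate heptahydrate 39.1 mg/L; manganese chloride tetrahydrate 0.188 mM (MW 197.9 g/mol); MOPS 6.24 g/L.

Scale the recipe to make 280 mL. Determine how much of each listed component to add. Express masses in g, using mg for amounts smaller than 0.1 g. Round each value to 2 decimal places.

Working volume: 280 mL = 0.28 L.
EDTA disodium dihydrate: 0.574 mmol/L × 372.2 mg/mmol × 0.28 L = 59.82 mg
zinc sulfate heptahydrate: 39.1 mg/L × 0.28 L = 10.95 mg
manganese chloride tetrahydrate: 0.188 mmol/L × 197.9 mg/mmol × 0.28 L = 10.42 mg
MOPS: 6.24 g/L × 0.28 L = 1.75 g

EDTA disodium dihydrate 59.82 mg; zinc sulfate heptahydrate 10.95 mg; manganese chloride tetrahydrate 10.42 mg; MOPS 1.75 g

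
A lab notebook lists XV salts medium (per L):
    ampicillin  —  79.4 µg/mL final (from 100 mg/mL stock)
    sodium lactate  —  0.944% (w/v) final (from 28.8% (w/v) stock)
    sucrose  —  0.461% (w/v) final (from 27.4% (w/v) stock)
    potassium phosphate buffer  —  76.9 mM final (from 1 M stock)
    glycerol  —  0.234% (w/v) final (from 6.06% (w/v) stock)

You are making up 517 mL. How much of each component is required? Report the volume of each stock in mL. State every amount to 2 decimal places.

ampicillin 0.41 mL; sodium lactate 16.95 mL; sucrose 8.70 mL; potassium phosphate buffer 39.76 mL; glycerol 19.96 mL

Scale factor relative to 1 L: 0.517.
ampicillin: C1V1 = C2V2 → 79.4 µg/mL × 517 mL ÷ 100000 µg/mL = 0.41 mL
sodium lactate: C1V1 = C2V2 → 0.944% ÷ 28.8% × 517 mL = 16.95 mL
sucrose: C1V1 = C2V2 → 0.461% ÷ 27.4% × 517 mL = 8.70 mL
potassium phosphate buffer: C1V1 = C2V2 → 76.9 mM × 517 mL ÷ 1000 mM = 39.76 mL
glycerol: dilute stock: 0.234% ÷ 6.06% × 517 mL = 19.96 mL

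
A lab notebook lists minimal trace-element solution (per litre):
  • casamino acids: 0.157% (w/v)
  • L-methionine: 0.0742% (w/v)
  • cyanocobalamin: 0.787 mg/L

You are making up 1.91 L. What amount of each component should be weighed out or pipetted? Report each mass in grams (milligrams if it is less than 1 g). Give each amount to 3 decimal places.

Scale factor relative to 1 L: 1.91.
casamino acids: 0.157 g per 100 mL × 1910 mL ÷ 100 = 2.999 g
L-methionine: 0.0742% w/v = 0.742 g/L → 0.742 × 1.91 L = 1.417 g
cyanocobalamin: 0.787 mg/L × 1.91 L = 1.503 mg

casamino acids 2.999 g; L-methionine 1.417 g; cyanocobalamin 1.503 mg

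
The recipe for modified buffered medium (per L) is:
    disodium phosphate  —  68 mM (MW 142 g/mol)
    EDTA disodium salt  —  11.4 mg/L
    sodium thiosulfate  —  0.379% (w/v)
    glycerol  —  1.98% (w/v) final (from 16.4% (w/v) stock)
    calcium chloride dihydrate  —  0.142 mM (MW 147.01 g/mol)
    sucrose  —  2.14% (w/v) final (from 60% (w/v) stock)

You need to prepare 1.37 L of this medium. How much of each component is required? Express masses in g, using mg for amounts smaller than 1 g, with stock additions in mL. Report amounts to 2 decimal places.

disodium phosphate 13.23 g; EDTA disodium salt 15.62 mg; sodium thiosulfate 5.19 g; glycerol 165.40 mL; calcium chloride dihydrate 28.60 mg; sucrose 48.86 mL

Scale factor relative to 1 L: 1.37.
disodium phosphate: 68 mmol/L × 142 g/mol × 1.37 L ÷ 1000 = 13.23 g
EDTA disodium salt: 11.4 mg/L × 1.37 L = 15.62 mg
sodium thiosulfate: 0.379% w/v = 3.79 g/L → 3.79 × 1.37 L = 5.19 g
glycerol: V = C2·V2/C1 = 1.98% ÷ 16.4% × 1370 mL = 165.40 mL
calcium chloride dihydrate: 0.142 mmol/L × 147.01 mg/mmol × 1.37 L = 28.60 mg
sucrose: dilute stock: 2.14% ÷ 60% × 1370 mL = 48.86 mL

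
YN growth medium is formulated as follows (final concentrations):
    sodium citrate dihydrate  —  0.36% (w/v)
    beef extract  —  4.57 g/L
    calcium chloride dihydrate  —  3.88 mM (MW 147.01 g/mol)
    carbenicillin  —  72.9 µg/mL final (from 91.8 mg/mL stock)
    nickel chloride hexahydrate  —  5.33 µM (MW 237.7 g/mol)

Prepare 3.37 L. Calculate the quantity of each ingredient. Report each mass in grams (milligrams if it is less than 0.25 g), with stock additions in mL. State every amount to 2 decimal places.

sodium citrate dihydrate 12.13 g; beef extract 15.40 g; calcium chloride dihydrate 1.92 g; carbenicillin 2.68 mL; nickel chloride hexahydrate 4.27 mg

Scale factor relative to 1 L: 3.37.
sodium citrate dihydrate: 0.36% w/v = 3.6 g/L → 3.6 × 3.37 L = 12.13 g
beef extract: 4.57 g/L × 3.37 L = 15.40 g
calcium chloride dihydrate: 3.88 mmol/L × 147.01 g/mol × 3.37 L ÷ 1000 = 1.92 g
carbenicillin: C1V1 = C2V2 → 72.9 µg/mL × 3370 mL ÷ 91800 µg/mL = 2.68 mL
nickel chloride hexahydrate: 5.33 µmol/L × 237.7 g/mol × 3.37 L ÷ 1000 = 4.27 mg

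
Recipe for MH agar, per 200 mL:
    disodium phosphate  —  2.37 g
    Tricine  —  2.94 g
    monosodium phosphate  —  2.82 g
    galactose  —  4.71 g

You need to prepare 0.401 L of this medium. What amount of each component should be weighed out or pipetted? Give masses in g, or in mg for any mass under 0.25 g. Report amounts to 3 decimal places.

Ratio of target to recipe volume: 401 / 200 = 2.005.
disodium phosphate: 2.37 g × (401 mL / 200 mL) = 4.752 g
Tricine: 2.94 g × (401 mL / 200 mL) = 5.895 g
monosodium phosphate: 2.82 g × (401 mL / 200 mL) = 5.654 g
galactose: 4.71 g × (401 mL / 200 mL) = 9.444 g

disodium phosphate 4.752 g; Tricine 5.895 g; monosodium phosphate 5.654 g; galactose 9.444 g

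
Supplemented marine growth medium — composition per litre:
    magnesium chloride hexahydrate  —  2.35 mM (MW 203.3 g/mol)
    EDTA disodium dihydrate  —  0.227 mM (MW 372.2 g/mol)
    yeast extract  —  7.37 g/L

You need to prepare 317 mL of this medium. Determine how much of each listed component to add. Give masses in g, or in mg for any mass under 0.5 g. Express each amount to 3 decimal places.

Scale factor relative to 1 L: 0.317.
magnesium chloride hexahydrate: 2.35 mmol/L × 203.3 mg/mmol × 0.317 L = 151.448 mg
EDTA disodium dihydrate: 0.227 mmol/L × 372.2 mg/mmol × 0.317 L = 26.783 mg
yeast extract: 7.37 g/L × 0.317 L = 2.336 g

magnesium chloride hexahydrate 151.448 mg; EDTA disodium dihydrate 26.783 mg; yeast extract 2.336 g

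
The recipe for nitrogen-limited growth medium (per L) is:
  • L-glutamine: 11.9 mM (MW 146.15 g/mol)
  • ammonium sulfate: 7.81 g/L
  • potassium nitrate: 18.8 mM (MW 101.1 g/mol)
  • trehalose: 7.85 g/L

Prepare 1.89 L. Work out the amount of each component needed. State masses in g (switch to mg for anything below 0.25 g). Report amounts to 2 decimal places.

L-glutamine 3.29 g; ammonium sulfate 14.76 g; potassium nitrate 3.59 g; trehalose 14.84 g

Working volume: 1.89 L.
L-glutamine: 11.9 mmol/L × 146.15 g/mol × 1.89 L ÷ 1000 = 3.29 g
ammonium sulfate: 7.81 g/L × 1.89 L = 14.76 g
potassium nitrate: 18.8 mmol/L × 101.1 g/mol × 1.89 L ÷ 1000 = 3.59 g
trehalose: 7.85 g/L × 1.89 L = 14.84 g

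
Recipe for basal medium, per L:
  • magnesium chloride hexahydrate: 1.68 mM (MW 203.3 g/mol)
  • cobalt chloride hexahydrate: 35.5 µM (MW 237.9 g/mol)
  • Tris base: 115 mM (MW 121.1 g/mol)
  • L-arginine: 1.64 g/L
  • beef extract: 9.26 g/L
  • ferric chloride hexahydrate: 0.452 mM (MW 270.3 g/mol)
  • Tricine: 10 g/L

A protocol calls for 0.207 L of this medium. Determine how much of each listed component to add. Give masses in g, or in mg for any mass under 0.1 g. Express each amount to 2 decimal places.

magnesium chloride hexahydrate 70.70 mg; cobalt chloride hexahydrate 1.75 mg; Tris base 2.88 g; L-arginine 0.34 g; beef extract 1.92 g; ferric chloride hexahydrate 25.29 mg; Tricine 2.07 g

Working volume: 0.207 L.
magnesium chloride hexahydrate: 1.68 mmol/L × 203.3 mg/mmol × 0.207 L = 70.70 mg
cobalt chloride hexahydrate: 35.5 µmol/L × 237.9 g/mol × 0.207 L ÷ 1000 = 1.75 mg
Tris base: 115 mmol/L × 121.1 g/mol × 0.207 L ÷ 1000 = 2.88 g
L-arginine: 1.64 g/L × 0.207 L = 0.34 g
beef extract: 9.26 g/L × 0.207 L = 1.92 g
ferric chloride hexahydrate: 0.452 mmol/L × 270.3 mg/mmol × 0.207 L = 25.29 mg
Tricine: 10 g/L × 0.207 L = 2.07 g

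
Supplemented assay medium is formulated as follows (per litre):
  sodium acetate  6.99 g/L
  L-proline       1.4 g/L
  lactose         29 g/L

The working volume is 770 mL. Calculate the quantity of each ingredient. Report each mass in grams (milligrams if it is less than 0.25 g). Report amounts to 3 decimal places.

sodium acetate 5.382 g; L-proline 1.078 g; lactose 22.330 g

Scale factor relative to 1 L: 0.77.
sodium acetate: 6.99 g/L × 0.77 L = 5.382 g
L-proline: 1.4 g/L × 0.77 L = 1.078 g
lactose: 29 g/L × 0.77 L = 22.330 g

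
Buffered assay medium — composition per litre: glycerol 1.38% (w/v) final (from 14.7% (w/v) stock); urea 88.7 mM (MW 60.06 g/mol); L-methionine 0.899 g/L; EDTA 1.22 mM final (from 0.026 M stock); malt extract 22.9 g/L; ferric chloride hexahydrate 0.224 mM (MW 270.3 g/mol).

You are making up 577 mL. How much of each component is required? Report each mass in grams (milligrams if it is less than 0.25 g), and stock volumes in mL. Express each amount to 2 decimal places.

Scale factor relative to 1 L: 0.577.
glycerol: C1V1 = C2V2 → 1.38% ÷ 14.7% × 577 mL = 54.17 mL
urea: 88.7 mmol/L × 60.06 g/mol × 0.577 L ÷ 1000 = 3.07 g
L-methionine: 0.899 g/L × 0.577 L = 0.52 g
EDTA: V = C2·V2/C1 = 1.22 mM × 577 mL ÷ 26 mM = 27.07 mL
malt extract: 22.9 g/L × 0.577 L = 13.21 g
ferric chloride hexahydrate: 0.224 mmol/L × 270.3 mg/mmol × 0.577 L = 34.94 mg

glycerol 54.17 mL; urea 3.07 g; L-methionine 0.52 g; EDTA 27.07 mL; malt extract 13.21 g; ferric chloride hexahydrate 34.94 mg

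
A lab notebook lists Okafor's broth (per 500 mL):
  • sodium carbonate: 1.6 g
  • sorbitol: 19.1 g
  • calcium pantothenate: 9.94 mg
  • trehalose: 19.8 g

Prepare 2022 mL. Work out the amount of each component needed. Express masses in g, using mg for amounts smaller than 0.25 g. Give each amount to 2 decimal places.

Ratio of target to recipe volume: 2022 / 500 = 4.044.
sodium carbonate: 1.6 g × (2022 mL / 500 mL) = 6.47 g
sorbitol: 19.1 g × (2022 mL / 500 mL) = 77.24 g
calcium pantothenate: 9.94 mg × (2022 mL / 500 mL) = 40.20 mg
trehalose: 19.8 g × (2022 mL / 500 mL) = 80.07 g

sodium carbonate 6.47 g; sorbitol 77.24 g; calcium pantothenate 40.20 mg; trehalose 80.07 g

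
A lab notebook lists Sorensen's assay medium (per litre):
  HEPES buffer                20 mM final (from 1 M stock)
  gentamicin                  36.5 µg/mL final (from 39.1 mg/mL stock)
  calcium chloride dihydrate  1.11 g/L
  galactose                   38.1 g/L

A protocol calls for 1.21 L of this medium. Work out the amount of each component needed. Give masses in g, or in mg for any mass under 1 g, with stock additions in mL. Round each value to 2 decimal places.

Scale factor relative to 1 L: 1.21.
HEPES buffer: dilute stock: 20 mM × 1210 mL ÷ 1000 mM = 24.20 mL
gentamicin: dilute stock: 36.5 µg/mL × 1210 mL ÷ 39100 µg/mL = 1.13 mL
calcium chloride dihydrate: 1.11 g/L × 1.21 L = 1.34 g
galactose: 38.1 g/L × 1.21 L = 46.10 g

HEPES buffer 24.20 mL; gentamicin 1.13 mL; calcium chloride dihydrate 1.34 g; galactose 46.10 g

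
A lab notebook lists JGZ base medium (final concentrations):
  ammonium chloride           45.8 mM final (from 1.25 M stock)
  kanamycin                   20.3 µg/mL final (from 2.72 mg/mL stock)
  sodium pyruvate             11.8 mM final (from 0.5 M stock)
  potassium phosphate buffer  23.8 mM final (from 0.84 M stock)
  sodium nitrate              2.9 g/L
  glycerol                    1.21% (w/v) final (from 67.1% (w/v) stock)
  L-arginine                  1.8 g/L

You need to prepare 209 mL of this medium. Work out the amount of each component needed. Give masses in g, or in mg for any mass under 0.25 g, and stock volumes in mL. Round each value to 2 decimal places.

ammonium chloride 7.66 mL; kanamycin 1.56 mL; sodium pyruvate 4.93 mL; potassium phosphate buffer 5.92 mL; sodium nitrate 0.61 g; glycerol 3.77 mL; L-arginine 0.38 g

Scale factor relative to 1 L: 0.209.
ammonium chloride: dilute stock: 45.8 mM × 209 mL ÷ 1250 mM = 7.66 mL
kanamycin: V = C2·V2/C1 = 20.3 µg/mL × 209 mL ÷ 2720 µg/mL = 1.56 mL
sodium pyruvate: V = C2·V2/C1 = 11.8 mM × 209 mL ÷ 500 mM = 4.93 mL
potassium phosphate buffer: V = C2·V2/C1 = 23.8 mM × 209 mL ÷ 840 mM = 5.92 mL
sodium nitrate: 2.9 g/L × 0.209 L = 0.61 g
glycerol: C1V1 = C2V2 → 1.21% ÷ 67.1% × 209 mL = 3.77 mL
L-arginine: 1.8 g/L × 0.209 L = 0.38 g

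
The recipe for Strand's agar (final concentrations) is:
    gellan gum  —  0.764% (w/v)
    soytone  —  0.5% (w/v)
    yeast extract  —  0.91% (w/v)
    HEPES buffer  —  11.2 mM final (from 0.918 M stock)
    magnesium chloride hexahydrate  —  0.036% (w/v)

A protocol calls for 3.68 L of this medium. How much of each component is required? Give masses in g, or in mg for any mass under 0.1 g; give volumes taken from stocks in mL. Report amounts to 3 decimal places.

gellan gum 28.115 g; soytone 18.400 g; yeast extract 33.488 g; HEPES buffer 44.898 mL; magnesium chloride hexahydrate 1.325 g

Scale factor relative to 1 L: 3.68.
gellan gum: 0.764% w/v = 7.64 g/L → 7.64 × 3.68 L = 28.115 g
soytone: 0.5 g per 100 mL × 3680 mL ÷ 100 = 18.400 g
yeast extract: 0.91% w/v = 9.1 g/L → 9.1 × 3.68 L = 33.488 g
HEPES buffer: V = C2·V2/C1 = 11.2 mM × 3680 mL ÷ 918 mM = 44.898 mL
magnesium chloride hexahydrate: 0.036% w/v = 0.36 g/L → 0.36 × 3.68 L = 1.325 g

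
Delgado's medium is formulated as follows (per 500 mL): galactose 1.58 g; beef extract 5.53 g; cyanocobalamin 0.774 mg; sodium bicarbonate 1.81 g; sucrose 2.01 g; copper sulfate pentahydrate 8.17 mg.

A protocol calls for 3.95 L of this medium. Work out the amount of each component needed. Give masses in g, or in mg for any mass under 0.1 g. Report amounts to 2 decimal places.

Scale factor = 3950 mL / 500 mL = 7.9.
galactose: 1.58 g × (3950 mL / 500 mL) = 12.48 g
beef extract: 5.53 g × (3950 mL / 500 mL) = 43.69 g
cyanocobalamin: 0.774 mg × (3950 mL / 500 mL) = 6.11 mg
sodium bicarbonate: 1.81 g × (3950 mL / 500 mL) = 14.30 g
sucrose: 2.01 g × (3950 mL / 500 mL) = 15.88 g
copper sulfate pentahydrate: 8.17 mg × (3950 mL / 500 mL) = 64.54 mg

galactose 12.48 g; beef extract 43.69 g; cyanocobalamin 6.11 mg; sodium bicarbonate 14.30 g; sucrose 15.88 g; copper sulfate pentahydrate 64.54 mg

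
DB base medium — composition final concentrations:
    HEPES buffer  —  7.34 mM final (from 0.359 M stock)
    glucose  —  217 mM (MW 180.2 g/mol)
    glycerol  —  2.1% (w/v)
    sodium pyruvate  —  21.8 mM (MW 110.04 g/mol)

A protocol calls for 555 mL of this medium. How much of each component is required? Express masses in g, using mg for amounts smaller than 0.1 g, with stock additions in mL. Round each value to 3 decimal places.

HEPES buffer 11.347 mL; glucose 21.702 g; glycerol 11.655 g; sodium pyruvate 1.331 g

Working volume: 555 mL = 0.555 L.
HEPES buffer: dilute stock: 7.34 mM × 555 mL ÷ 359 mM = 11.347 mL
glucose: 217 mmol/L × 180.2 g/mol × 0.555 L ÷ 1000 = 21.702 g
glycerol: 2.1 g per 100 mL × 555 mL ÷ 100 = 11.655 g
sodium pyruvate: 21.8 mmol/L × 110.04 g/mol × 0.555 L ÷ 1000 = 1.331 g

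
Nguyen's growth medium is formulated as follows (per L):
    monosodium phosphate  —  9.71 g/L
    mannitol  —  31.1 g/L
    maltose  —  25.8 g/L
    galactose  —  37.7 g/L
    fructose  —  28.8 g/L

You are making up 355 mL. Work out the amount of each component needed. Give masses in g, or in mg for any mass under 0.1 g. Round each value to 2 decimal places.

Target volume = 355 mL = 0.355 L.
monosodium phosphate: 9.71 g/L × 0.355 L = 3.45 g
mannitol: 31.1 g/L × 0.355 L = 11.04 g
maltose: 25.8 g/L × 0.355 L = 9.16 g
galactose: 37.7 g/L × 0.355 L = 13.38 g
fructose: 28.8 g/L × 0.355 L = 10.22 g

monosodium phosphate 3.45 g; mannitol 11.04 g; maltose 9.16 g; galactose 13.38 g; fructose 10.22 g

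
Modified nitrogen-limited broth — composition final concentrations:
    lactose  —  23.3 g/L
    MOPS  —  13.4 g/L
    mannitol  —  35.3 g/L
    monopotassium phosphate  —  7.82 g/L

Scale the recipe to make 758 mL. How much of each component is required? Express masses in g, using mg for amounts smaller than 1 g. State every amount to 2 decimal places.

lactose 17.66 g; MOPS 10.16 g; mannitol 26.76 g; monopotassium phosphate 5.93 g

Working volume: 758 mL = 0.758 L.
lactose: 23.3 g/L × 0.758 L = 17.66 g
MOPS: 13.4 g/L × 0.758 L = 10.16 g
mannitol: 35.3 g/L × 0.758 L = 26.76 g
monopotassium phosphate: 7.82 g/L × 0.758 L = 5.93 g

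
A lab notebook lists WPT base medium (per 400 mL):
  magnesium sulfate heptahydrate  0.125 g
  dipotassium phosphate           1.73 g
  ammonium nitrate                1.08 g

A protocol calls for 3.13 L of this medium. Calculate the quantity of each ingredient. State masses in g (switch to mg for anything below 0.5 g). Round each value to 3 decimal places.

magnesium sulfate heptahydrate 0.978 g; dipotassium phosphate 13.537 g; ammonium nitrate 8.451 g

Ratio of target to recipe volume: 3130 / 400 = 7.825.
magnesium sulfate heptahydrate: 0.125 g × (3130 mL / 400 mL) = 0.978 g
dipotassium phosphate: 1.73 g × (3130 mL / 400 mL) = 13.537 g
ammonium nitrate: 1.08 g × (3130 mL / 400 mL) = 8.451 g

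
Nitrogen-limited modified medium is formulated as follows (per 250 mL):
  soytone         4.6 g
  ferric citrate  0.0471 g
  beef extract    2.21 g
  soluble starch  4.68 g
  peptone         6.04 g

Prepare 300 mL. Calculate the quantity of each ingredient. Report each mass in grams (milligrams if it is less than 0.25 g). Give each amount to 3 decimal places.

soytone 5.520 g; ferric citrate 56.520 mg; beef extract 2.652 g; soluble starch 5.616 g; peptone 7.248 g

Scale factor = 300 mL / 250 mL = 1.2.
soytone: 4.6 g × (300 mL / 250 mL) = 5.520 g
ferric citrate: 0.0471 g × (300 mL / 250 mL) = 0.05652 g = 56.520 mg
beef extract: 2.21 g × (300 mL / 250 mL) = 2.652 g
soluble starch: 4.68 g × (300 mL / 250 mL) = 5.616 g
peptone: 6.04 g × (300 mL / 250 mL) = 7.248 g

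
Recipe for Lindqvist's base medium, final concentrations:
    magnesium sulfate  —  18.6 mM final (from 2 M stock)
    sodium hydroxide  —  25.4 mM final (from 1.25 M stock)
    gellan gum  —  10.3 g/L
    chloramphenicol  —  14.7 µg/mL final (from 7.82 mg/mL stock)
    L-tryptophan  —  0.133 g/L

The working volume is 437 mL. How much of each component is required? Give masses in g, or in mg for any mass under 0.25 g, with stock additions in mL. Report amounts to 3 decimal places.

magnesium sulfate 4.064 mL; sodium hydroxide 8.880 mL; gellan gum 4.501 g; chloramphenicol 0.821 mL; L-tryptophan 58.121 mg

Working volume: 437 mL = 0.437 L.
magnesium sulfate: V = C2·V2/C1 = 18.6 mM × 437 mL ÷ 2000 mM = 4.064 mL
sodium hydroxide: C1V1 = C2V2 → 25.4 mM × 437 mL ÷ 1250 mM = 8.880 mL
gellan gum: 10.3 g/L × 0.437 L = 4.501 g
chloramphenicol: V = C2·V2/C1 = 14.7 µg/mL × 437 mL ÷ 7820 µg/mL = 0.821 mL
L-tryptophan: 0.133 g/L × 0.437 L = 0.058121 g = 58.121 mg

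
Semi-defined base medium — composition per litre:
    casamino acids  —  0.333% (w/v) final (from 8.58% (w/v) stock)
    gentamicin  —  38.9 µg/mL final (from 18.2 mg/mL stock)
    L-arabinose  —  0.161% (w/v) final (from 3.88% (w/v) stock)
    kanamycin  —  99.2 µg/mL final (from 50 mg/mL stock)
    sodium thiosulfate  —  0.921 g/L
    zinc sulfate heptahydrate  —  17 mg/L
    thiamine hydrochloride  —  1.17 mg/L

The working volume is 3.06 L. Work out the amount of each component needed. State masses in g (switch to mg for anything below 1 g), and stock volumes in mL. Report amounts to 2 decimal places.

Working volume: 3.06 L.
casamino acids: V = C2·V2/C1 = 0.333% ÷ 8.58% × 3060 mL = 118.76 mL
gentamicin: dilute stock: 38.9 µg/mL × 3060 mL ÷ 18200 µg/mL = 6.54 mL
L-arabinose: dilute stock: 0.161% ÷ 3.88% × 3060 mL = 126.97 mL
kanamycin: C1V1 = C2V2 → 99.2 µg/mL × 3060 mL ÷ 50000 µg/mL = 6.07 mL
sodium thiosulfate: 0.921 g/L × 3.06 L = 2.82 g
zinc sulfate heptahydrate: 17 mg/L × 3.06 L = 52.02 mg
thiamine hydrochloride: 1.17 mg/L × 3.06 L = 3.58 mg

casamino acids 118.76 mL; gentamicin 6.54 mL; L-arabinose 126.97 mL; kanamycin 6.07 mL; sodium thiosulfate 2.82 g; zinc sulfate heptahydrate 52.02 mg; thiamine hydrochloride 3.58 mg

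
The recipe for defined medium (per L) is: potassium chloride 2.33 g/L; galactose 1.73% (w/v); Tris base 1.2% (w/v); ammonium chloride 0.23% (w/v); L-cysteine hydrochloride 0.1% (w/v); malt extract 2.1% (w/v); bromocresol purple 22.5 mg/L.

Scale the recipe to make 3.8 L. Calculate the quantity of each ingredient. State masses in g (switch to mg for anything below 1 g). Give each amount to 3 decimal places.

potassium chloride 8.854 g; galactose 65.740 g; Tris base 45.600 g; ammonium chloride 8.740 g; L-cysteine hydrochloride 3.800 g; malt extract 79.800 g; bromocresol purple 85.500 mg

Working volume: 3.8 L.
potassium chloride: 2.33 g/L × 3.8 L = 8.854 g
galactose: 1.73 g per 100 mL × 3800 mL ÷ 100 = 65.740 g
Tris base: 1.2% w/v = 12 g/L → 12 × 3.8 L = 45.600 g
ammonium chloride: 0.23 g per 100 mL × 3800 mL ÷ 100 = 8.740 g
L-cysteine hydrochloride: 0.1% w/v = 1 g/L → 1 × 3.8 L = 3.800 g
malt extract: 2.1% w/v = 21 g/L → 21 × 3.8 L = 79.800 g
bromocresol purple: 22.5 mg/L × 3.8 L = 85.500 mg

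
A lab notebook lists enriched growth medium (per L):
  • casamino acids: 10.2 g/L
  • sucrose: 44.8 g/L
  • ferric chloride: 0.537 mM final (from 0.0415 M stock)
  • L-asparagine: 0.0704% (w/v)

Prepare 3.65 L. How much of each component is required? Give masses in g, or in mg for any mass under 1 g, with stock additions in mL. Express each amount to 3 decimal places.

casamino acids 37.230 g; sucrose 163.520 g; ferric chloride 47.230 mL; L-asparagine 2.570 g

Scale factor relative to 1 L: 3.65.
casamino acids: 10.2 g/L × 3.65 L = 37.230 g
sucrose: 44.8 g/L × 3.65 L = 163.520 g
ferric chloride: C1V1 = C2V2 → 0.537 mM × 3650 mL ÷ 41.5 mM = 47.230 mL
L-asparagine: 0.0704% w/v = 0.704 g/L → 0.704 × 3.65 L = 2.570 g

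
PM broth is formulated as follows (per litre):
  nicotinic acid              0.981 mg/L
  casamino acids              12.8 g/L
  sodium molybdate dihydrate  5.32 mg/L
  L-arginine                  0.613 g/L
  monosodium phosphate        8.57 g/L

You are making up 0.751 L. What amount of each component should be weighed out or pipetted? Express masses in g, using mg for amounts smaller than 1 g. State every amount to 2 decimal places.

nicotinic acid 0.74 mg; casamino acids 9.61 g; sodium molybdate dihydrate 4.00 mg; L-arginine 460.36 mg; monosodium phosphate 6.44 g

Working volume: 0.751 L.
nicotinic acid: 0.981 mg/L × 0.751 L = 0.74 mg
casamino acids: 12.8 g/L × 0.751 L = 9.61 g
sodium molybdate dihydrate: 5.32 mg/L × 0.751 L = 4.00 mg
L-arginine: 0.613 g/L × 0.751 L = 0.460363 g = 460.36 mg
monosodium phosphate: 8.57 g/L × 0.751 L = 6.44 g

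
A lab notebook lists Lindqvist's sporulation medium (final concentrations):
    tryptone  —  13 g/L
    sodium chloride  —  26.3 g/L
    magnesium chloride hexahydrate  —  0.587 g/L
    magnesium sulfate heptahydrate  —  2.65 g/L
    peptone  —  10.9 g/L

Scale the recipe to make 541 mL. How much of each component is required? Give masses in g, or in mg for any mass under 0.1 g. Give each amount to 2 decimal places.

Scale factor relative to 1 L: 0.541.
tryptone: 13 g/L × 0.541 L = 7.03 g
sodium chloride: 26.3 g/L × 0.541 L = 14.23 g
magnesium chloride hexahydrate: 0.587 g/L × 0.541 L = 0.32 g
magnesium sulfate heptahydrate: 2.65 g/L × 0.541 L = 1.43 g
peptone: 10.9 g/L × 0.541 L = 5.90 g

tryptone 7.03 g; sodium chloride 14.23 g; magnesium chloride hexahydrate 0.32 g; magnesium sulfate heptahydrate 1.43 g; peptone 5.90 g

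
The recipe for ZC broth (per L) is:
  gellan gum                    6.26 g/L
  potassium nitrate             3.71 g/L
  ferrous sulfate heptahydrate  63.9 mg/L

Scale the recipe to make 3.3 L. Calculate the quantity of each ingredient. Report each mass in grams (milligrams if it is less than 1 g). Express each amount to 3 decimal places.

Scale factor relative to 1 L: 3.3.
gellan gum: 6.26 g/L × 3.3 L = 20.658 g
potassium nitrate: 3.71 g/L × 3.3 L = 12.243 g
ferrous sulfate heptahydrate: 63.9 mg/L × 3.3 L = 210.870 mg

gellan gum 20.658 g; potassium nitrate 12.243 g; ferrous sulfate heptahydrate 210.870 mg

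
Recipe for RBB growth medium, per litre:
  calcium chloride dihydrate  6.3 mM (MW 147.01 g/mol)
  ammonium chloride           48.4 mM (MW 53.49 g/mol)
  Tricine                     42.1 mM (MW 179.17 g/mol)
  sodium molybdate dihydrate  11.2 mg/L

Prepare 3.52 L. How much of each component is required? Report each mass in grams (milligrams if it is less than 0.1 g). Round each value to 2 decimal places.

calcium chloride dihydrate 3.26 g; ammonium chloride 9.11 g; Tricine 26.55 g; sodium molybdate dihydrate 39.42 mg

Working volume: 3.52 L.
calcium chloride dihydrate: 6.3 mmol/L × 147.01 g/mol × 3.52 L ÷ 1000 = 3.26 g
ammonium chloride: 48.4 mmol/L × 53.49 g/mol × 3.52 L ÷ 1000 = 9.11 g
Tricine: 42.1 mmol/L × 179.17 g/mol × 3.52 L ÷ 1000 = 26.55 g
sodium molybdate dihydrate: 11.2 mg/L × 3.52 L = 39.42 mg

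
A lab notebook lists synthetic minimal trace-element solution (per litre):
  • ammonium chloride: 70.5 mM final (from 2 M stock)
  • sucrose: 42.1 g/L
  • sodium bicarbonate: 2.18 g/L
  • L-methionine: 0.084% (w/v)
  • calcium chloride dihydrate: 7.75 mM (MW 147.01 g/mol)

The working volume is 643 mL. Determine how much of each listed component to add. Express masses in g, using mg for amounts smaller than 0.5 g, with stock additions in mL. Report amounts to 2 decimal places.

ammonium chloride 22.67 mL; sucrose 27.07 g; sodium bicarbonate 1.40 g; L-methionine 0.54 g; calcium chloride dihydrate 0.73 g

Scale factor relative to 1 L: 0.643.
ammonium chloride: dilute stock: 70.5 mM × 643 mL ÷ 2000 mM = 22.67 mL
sucrose: 42.1 g/L × 0.643 L = 27.07 g
sodium bicarbonate: 2.18 g/L × 0.643 L = 1.40 g
L-methionine: 0.084% w/v = 0.84 g/L → 0.84 × 0.643 L = 0.54 g
calcium chloride dihydrate: 7.75 mmol/L × 147.01 g/mol × 0.643 L ÷ 1000 = 0.73 g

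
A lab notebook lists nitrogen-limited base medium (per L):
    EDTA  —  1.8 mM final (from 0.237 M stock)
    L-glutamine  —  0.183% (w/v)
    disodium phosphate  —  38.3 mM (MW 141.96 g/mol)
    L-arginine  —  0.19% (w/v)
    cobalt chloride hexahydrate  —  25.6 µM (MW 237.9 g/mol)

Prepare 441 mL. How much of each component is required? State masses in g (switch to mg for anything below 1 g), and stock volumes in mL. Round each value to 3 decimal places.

Target volume = 441 mL = 0.441 L.
EDTA: V = C2·V2/C1 = 1.8 mM × 441 mL ÷ 237 mM = 3.349 mL
L-glutamine: 0.183% w/v = 1.83 g/L → 1.83 × 0.441 L = 0.80703 g = 807.030 mg
disodium phosphate: 38.3 mmol/L × 141.96 g/mol × 0.441 L ÷ 1000 = 2.398 g
L-arginine: 0.19 g per 100 mL × 441 mL ÷ 100 = 0.8379 g = 837.900 mg
cobalt chloride hexahydrate: 25.6 µmol/L × 237.9 g/mol × 0.441 L ÷ 1000 = 2.686 mg

EDTA 3.349 mL; L-glutamine 807.030 mg; disodium phosphate 2.398 g; L-arginine 837.900 mg; cobalt chloride hexahydrate 2.686 mg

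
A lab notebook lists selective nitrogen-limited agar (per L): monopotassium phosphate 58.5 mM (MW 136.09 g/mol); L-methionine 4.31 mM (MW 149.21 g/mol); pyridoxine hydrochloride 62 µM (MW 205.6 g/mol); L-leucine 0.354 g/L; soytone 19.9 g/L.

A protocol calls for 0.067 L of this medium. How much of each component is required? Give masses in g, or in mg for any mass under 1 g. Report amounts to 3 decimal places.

monopotassium phosphate 533.405 mg; L-methionine 43.087 mg; pyridoxine hydrochloride 0.854 mg; L-leucine 23.718 mg; soytone 1.333 g

Working volume: 0.067 L.
monopotassium phosphate: 58.5 mmol/L × 136.09 mg/mmol × 0.067 L = 533.405 mg
L-methionine: 4.31 mmol/L × 149.21 mg/mmol × 0.067 L = 43.087 mg
pyridoxine hydrochloride: 62 µmol/L × 205.6 g/mol × 0.067 L ÷ 1000 = 0.854 mg
L-leucine: 0.354 g/L × 0.067 L = 0.023718 g = 23.718 mg
soytone: 19.9 g/L × 0.067 L = 1.333 g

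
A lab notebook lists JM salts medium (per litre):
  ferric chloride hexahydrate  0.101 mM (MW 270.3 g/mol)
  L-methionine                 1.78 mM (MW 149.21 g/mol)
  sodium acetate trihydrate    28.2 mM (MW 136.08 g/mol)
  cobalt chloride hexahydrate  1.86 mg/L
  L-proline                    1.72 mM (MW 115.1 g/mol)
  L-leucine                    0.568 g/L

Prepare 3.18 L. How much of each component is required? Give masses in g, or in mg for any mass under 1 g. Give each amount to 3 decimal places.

Working volume: 3.18 L.
ferric chloride hexahydrate: 0.101 mmol/L × 270.3 mg/mmol × 3.18 L = 86.815 mg
L-methionine: 1.78 mmol/L × 149.21 mg/mmol × 3.18 L = 844.588 mg
sodium acetate trihydrate: 28.2 mmol/L × 136.08 g/mol × 3.18 L ÷ 1000 = 12.203 g
cobalt chloride hexahydrate: 1.86 mg/L × 3.18 L = 5.915 mg
L-proline: 1.72 mmol/L × 115.1 mg/mmol × 3.18 L = 629.551 mg
L-leucine: 0.568 g/L × 3.18 L = 1.806 g

ferric chloride hexahydrate 86.815 mg; L-methionine 844.588 mg; sodium acetate trihydrate 12.203 g; cobalt chloride hexahydrate 5.915 mg; L-proline 629.551 mg; L-leucine 1.806 g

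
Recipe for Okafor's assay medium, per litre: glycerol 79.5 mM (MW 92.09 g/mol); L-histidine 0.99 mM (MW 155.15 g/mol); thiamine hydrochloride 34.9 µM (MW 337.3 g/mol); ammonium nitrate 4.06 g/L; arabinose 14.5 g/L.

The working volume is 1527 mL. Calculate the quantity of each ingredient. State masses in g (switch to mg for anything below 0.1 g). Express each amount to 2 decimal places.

Scale factor relative to 1 L: 1.527.
glycerol: 79.5 mmol/L × 92.09 g/mol × 1.527 L ÷ 1000 = 11.18 g
L-histidine: 0.99 mmol/L × 155.15 g/mol × 1.527 L ÷ 1000 = 0.23 g
thiamine hydrochloride: 34.9 µmol/L × 337.3 g/mol × 1.527 L ÷ 1000 = 17.98 mg
ammonium nitrate: 4.06 g/L × 1.527 L = 6.20 g
arabinose: 14.5 g/L × 1.527 L = 22.14 g

glycerol 11.18 g; L-histidine 0.23 g; thiamine hydrochloride 17.98 mg; ammonium nitrate 6.20 g; arabinose 22.14 g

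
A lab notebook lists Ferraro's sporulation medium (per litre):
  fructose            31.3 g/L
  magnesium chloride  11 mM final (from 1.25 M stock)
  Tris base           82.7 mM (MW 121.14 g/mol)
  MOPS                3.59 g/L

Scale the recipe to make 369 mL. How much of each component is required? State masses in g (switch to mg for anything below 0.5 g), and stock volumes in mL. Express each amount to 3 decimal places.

fructose 11.550 g; magnesium chloride 3.247 mL; Tris base 3.697 g; MOPS 1.325 g

Scale factor relative to 1 L: 0.369.
fructose: 31.3 g/L × 0.369 L = 11.550 g
magnesium chloride: C1V1 = C2V2 → 11 mM × 369 mL ÷ 1250 mM = 3.247 mL
Tris base: 82.7 mmol/L × 121.14 g/mol × 0.369 L ÷ 1000 = 3.697 g
MOPS: 3.59 g/L × 0.369 L = 1.325 g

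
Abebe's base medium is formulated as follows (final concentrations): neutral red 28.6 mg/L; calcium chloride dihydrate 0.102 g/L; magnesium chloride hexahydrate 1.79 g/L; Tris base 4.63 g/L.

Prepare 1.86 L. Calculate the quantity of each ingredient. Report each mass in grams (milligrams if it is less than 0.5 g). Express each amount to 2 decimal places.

neutral red 53.20 mg; calcium chloride dihydrate 189.72 mg; magnesium chloride hexahydrate 3.33 g; Tris base 8.61 g

Working volume: 1.86 L.
neutral red: 28.6 mg/L × 1.86 L = 53.20 mg
calcium chloride dihydrate: 0.102 g/L × 1.86 L = 0.18972 g = 189.72 mg
magnesium chloride hexahydrate: 1.79 g/L × 1.86 L = 3.33 g
Tris base: 4.63 g/L × 1.86 L = 8.61 g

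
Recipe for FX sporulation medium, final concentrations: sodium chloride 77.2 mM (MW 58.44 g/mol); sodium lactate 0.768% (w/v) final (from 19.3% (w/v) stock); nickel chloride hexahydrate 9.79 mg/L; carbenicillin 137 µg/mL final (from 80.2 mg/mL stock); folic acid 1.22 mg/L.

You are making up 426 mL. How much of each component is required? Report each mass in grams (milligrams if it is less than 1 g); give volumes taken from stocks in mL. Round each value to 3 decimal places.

Scale factor relative to 1 L: 0.426.
sodium chloride: 77.2 mmol/L × 58.44 g/mol × 0.426 L ÷ 1000 = 1.922 g
sodium lactate: C1V1 = C2V2 → 0.768% ÷ 19.3% × 426 mL = 16.952 mL
nickel chloride hexahydrate: 9.79 mg/L × 0.426 L = 4.171 mg
carbenicillin: C1V1 = C2V2 → 137 µg/mL × 426 mL ÷ 80200 µg/mL = 0.728 mL
folic acid: 1.22 mg/L × 0.426 L = 0.520 mg

sodium chloride 1.922 g; sodium lactate 16.952 mL; nickel chloride hexahydrate 4.171 mg; carbenicillin 0.728 mL; folic acid 0.520 mg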